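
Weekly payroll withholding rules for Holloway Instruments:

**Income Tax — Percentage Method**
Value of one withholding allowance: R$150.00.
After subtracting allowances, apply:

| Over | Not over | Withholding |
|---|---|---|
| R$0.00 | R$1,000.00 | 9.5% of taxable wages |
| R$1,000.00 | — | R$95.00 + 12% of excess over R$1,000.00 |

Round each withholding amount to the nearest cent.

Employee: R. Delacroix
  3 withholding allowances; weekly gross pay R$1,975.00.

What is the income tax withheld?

R$158.00

Income Tax: taxable = R$1,975.00 − 3×R$150.00 = R$1,525.00
  R$95.00 + 12% × (R$1,525.00 − R$1,000.00) = R$95.00 + 12% × R$525.00 = R$158.00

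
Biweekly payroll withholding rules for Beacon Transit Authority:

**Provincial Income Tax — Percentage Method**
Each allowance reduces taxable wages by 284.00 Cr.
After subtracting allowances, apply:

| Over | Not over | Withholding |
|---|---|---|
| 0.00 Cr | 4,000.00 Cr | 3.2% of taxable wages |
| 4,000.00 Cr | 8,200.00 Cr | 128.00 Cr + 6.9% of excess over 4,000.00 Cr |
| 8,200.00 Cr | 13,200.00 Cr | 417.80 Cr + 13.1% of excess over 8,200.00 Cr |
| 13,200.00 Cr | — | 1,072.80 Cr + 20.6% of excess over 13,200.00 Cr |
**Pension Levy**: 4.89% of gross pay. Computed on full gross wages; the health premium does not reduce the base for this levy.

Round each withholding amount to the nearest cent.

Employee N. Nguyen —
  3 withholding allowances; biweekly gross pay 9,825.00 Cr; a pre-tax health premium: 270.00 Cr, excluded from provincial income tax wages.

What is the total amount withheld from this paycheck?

Provincial Income Tax: taxable = 9,825.00 Cr − 270.00 Cr − 3×284.00 Cr = 8,703.00 Cr
  417.80 Cr + 13.1% × (8,703.00 Cr − 8,200.00 Cr) = 417.80 Cr + 13.1% × 503.00 Cr = 483.69 Cr
Pension Levy: 4.89% × 9,825.00 Cr = 480.44 Cr
Total: 483.69 Cr + 480.44 Cr = 964.13 Cr

964.13 Cr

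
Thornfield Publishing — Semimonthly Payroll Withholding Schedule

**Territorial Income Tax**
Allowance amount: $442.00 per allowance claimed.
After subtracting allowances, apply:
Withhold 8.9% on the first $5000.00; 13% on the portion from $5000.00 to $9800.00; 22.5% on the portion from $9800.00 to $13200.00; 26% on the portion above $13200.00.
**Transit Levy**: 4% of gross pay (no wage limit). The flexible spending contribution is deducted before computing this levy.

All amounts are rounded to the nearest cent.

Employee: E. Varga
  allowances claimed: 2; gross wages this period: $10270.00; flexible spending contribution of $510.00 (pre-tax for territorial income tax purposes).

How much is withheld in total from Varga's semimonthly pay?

$1339.28

Territorial Income Tax: taxable = $10270.00 − $510.00 − 2×$442.00 = $8876.00
  $445.00 + 13% × ($8876.00 − $5000.00) = $445.00 + 13% × $3876.00 = $948.88
Transit Levy: 4% × $9760.00 = $390.40
Total: $948.88 + $390.40 = $1339.28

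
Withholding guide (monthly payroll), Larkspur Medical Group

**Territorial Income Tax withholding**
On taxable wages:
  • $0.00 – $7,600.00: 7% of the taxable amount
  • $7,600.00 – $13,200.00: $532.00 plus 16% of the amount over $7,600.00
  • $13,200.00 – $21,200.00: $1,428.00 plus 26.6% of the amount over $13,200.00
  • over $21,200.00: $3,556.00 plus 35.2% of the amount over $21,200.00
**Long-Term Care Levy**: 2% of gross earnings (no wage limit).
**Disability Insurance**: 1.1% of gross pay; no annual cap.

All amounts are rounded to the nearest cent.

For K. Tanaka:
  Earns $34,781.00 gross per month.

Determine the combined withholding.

Territorial Income Tax: taxable = $34,781.00
  $3,556.00 + 35.2% × ($34,781.00 − $21,200.00) = $3,556.00 + 35.2% × $13,581.00 = $8,336.51
Long-Term Care Levy: 2% × $34,781.00 = $695.62
Disability Insurance: 1.1% × $34,781.00 = $382.59
Total: $8,336.51 + $695.62 + $382.59 = $9,414.72

$9,414.72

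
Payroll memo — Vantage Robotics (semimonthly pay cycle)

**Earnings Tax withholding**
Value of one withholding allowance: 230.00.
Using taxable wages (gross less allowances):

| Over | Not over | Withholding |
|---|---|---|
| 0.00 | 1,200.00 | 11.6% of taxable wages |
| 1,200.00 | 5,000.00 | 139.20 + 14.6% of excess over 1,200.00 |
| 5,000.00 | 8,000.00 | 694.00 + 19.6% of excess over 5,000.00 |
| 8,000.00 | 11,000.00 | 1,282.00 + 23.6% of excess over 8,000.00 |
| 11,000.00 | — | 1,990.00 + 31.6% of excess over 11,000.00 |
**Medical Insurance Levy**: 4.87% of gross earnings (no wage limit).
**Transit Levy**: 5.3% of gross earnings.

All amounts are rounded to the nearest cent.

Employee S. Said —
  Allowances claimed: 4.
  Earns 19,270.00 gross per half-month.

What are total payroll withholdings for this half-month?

6,272.36

Earnings Tax: taxable = 19,270.00 − 4×230.00 = 18,350.00
  1,990.00 + 31.6% × (18,350.00 − 11,000.00) = 1,990.00 + 31.6% × 7,350.00 = 4,312.60
Medical Insurance Levy: 4.87% × 19,270.00 = 938.45
Transit Levy: 5.3% × 19,270.00 = 1,021.31
Total: 4,312.60 + 938.45 + 1,021.31 = 6,272.36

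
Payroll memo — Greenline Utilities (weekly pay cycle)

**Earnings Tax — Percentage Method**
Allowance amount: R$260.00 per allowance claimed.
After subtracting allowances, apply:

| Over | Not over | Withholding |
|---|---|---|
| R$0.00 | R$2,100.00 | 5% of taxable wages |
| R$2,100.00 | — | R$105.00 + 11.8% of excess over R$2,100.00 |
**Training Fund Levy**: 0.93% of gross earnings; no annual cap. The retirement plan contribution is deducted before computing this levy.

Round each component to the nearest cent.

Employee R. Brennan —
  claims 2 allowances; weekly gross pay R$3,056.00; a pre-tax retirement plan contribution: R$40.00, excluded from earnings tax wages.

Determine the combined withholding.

R$179.78

Earnings Tax: taxable = R$3,056.00 − R$40.00 − 2×R$260.00 = R$2,496.00
  R$105.00 + 11.8% × (R$2,496.00 − R$2,100.00) = R$105.00 + 11.8% × R$396.00 = R$151.73
Training Fund Levy: 0.93% × R$3,016.00 = R$28.05
Total: R$151.73 + R$28.05 = R$179.78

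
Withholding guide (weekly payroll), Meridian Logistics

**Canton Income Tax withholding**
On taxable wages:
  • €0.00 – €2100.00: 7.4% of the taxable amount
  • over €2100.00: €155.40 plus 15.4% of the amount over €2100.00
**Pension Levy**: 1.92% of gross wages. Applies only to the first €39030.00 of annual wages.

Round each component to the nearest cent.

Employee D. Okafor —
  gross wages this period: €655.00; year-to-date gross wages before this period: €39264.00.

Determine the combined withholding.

€48.47

Canton Income Tax: taxable = €655.00
  7.4% × €655.00 = €48.47
Pension Levy: YTD €39264.00 ≥ cap €39030.00 → €0.00
Total: €48.47 + €0.00 = €48.47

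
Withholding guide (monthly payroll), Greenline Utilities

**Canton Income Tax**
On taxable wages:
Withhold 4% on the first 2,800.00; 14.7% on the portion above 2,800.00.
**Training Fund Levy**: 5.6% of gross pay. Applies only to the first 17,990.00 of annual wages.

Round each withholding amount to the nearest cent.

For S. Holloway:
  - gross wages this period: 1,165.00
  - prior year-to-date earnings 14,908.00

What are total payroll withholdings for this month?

111.84

Canton Income Tax: taxable = 1,165.00
  4% × 1,165.00 = 46.60
Training Fund Levy: 5.6% × 1,165.00 = 65.24
Total: 46.60 + 65.24 = 111.84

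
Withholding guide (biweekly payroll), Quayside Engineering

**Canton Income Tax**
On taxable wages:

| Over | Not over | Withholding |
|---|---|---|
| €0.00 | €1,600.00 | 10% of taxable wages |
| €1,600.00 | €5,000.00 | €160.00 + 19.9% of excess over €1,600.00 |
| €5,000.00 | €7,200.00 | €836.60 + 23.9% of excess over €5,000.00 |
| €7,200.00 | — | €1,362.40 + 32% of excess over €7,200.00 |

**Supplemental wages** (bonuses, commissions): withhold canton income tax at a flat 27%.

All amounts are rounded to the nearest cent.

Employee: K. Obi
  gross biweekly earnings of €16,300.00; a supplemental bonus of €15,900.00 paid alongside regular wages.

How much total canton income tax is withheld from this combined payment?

Canton Income Tax: taxable = €16,300.00
  €1,362.40 + 32% × (€16,300.00 − €7,200.00) = €1,362.40 + 32% × €9,100.00 = €4,274.40
Supplemental (27% flat on bonus): 27% × €15,900.00 = €4,293.00
Total canton income tax: €4,274.40 + €4,293.00 = €8,567.40

€8,567.40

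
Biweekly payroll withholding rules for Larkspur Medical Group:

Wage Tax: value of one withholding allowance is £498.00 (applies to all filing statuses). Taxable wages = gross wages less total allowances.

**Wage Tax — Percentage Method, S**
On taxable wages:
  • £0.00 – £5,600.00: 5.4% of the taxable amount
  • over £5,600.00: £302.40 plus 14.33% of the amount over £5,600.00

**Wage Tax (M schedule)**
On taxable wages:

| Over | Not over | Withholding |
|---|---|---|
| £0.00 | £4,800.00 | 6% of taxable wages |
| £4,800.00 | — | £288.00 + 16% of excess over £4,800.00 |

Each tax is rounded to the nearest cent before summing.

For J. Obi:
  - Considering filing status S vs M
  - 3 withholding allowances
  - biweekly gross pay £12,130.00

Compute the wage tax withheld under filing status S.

Wage Tax (S): taxable = £12,130.00 − 3×£498.00 = £10,636.00
  £302.40 + 14.33% × (£10,636.00 − £5,600.00) = £302.40 + 14.33% × £5,036.00 = £1,024.06

£1,024.06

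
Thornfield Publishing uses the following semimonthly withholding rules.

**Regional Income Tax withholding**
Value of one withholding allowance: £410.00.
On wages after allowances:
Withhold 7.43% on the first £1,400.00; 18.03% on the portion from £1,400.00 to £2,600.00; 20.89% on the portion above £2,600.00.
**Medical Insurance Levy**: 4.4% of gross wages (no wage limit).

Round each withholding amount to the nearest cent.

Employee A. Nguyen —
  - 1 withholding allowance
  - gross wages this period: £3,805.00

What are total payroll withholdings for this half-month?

£653.88

Regional Income Tax: taxable = £3,805.00 − 1×£410.00 = £3,395.00
  £320.38 + 20.89% × (£3,395.00 − £2,600.00) = £320.38 + 20.89% × £795.00 = £486.46
Medical Insurance Levy: 4.4% × £3,805.00 = £167.42
Total: £486.46 + £167.42 = £653.88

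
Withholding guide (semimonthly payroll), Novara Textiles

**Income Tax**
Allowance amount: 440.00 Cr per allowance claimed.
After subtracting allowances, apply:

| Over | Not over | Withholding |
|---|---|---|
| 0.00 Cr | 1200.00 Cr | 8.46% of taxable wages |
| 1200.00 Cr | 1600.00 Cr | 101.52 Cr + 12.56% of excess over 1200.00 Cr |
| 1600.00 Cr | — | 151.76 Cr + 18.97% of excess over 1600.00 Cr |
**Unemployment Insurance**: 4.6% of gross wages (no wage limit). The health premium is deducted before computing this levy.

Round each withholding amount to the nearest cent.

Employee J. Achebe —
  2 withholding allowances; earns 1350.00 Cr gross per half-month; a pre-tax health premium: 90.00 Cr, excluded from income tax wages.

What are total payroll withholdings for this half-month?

Income Tax: taxable = 1350.00 Cr − 90.00 Cr − 2×440.00 Cr = 380.00 Cr
  8.46% × 380.00 Cr = 32.15 Cr
Unemployment Insurance: 4.6% × 1260.00 Cr = 57.96 Cr
Total: 32.15 Cr + 57.96 Cr = 90.11 Cr

90.11 Cr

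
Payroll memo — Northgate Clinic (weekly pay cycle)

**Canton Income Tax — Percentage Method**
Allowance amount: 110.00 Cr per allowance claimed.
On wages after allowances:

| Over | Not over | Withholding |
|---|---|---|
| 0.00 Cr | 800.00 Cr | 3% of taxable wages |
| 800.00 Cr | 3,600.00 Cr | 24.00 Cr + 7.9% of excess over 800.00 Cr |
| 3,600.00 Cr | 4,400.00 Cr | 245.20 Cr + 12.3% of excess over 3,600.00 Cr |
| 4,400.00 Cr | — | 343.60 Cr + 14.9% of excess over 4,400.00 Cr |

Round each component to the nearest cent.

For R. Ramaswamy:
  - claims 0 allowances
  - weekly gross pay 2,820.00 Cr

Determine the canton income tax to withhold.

Canton Income Tax: taxable = 2,820.00 Cr
  24.00 Cr + 7.9% × (2,820.00 Cr − 800.00 Cr) = 24.00 Cr + 7.9% × 2,020.00 Cr = 183.58 Cr

183.58 Cr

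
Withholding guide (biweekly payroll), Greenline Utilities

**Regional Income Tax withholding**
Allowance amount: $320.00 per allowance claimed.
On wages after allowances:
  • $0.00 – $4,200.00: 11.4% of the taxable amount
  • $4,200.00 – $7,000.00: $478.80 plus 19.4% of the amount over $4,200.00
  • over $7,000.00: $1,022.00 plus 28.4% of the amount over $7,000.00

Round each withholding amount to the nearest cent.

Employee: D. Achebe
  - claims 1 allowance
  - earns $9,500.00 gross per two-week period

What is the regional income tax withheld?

$1,641.12

Regional Income Tax: taxable = $9,500.00 − 1×$320.00 = $9,180.00
  $1,022.00 + 28.4% × ($9,180.00 − $7,000.00) = $1,022.00 + 28.4% × $2,180.00 = $1,641.12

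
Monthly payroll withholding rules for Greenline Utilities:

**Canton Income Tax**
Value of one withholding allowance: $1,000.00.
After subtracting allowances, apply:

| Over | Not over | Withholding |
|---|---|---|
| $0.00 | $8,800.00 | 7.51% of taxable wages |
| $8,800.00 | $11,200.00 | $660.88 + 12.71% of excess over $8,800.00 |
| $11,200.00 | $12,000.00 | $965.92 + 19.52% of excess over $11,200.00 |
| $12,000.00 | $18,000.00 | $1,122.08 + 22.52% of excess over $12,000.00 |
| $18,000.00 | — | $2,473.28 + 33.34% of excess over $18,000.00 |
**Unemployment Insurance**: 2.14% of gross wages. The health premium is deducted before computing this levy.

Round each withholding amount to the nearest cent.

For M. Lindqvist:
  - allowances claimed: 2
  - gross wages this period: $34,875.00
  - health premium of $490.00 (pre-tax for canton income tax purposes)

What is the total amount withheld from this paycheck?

$8,005.08

Canton Income Tax: taxable = $34,875.00 − $490.00 − 2×$1,000.00 = $32,385.00
  $2,473.28 + 33.34% × ($32,385.00 − $18,000.00) = $2,473.28 + 33.34% × $14,385.00 = $7,269.24
Unemployment Insurance: 2.14% × $34,385.00 = $735.84
Total: $7,269.24 + $735.84 = $8,005.08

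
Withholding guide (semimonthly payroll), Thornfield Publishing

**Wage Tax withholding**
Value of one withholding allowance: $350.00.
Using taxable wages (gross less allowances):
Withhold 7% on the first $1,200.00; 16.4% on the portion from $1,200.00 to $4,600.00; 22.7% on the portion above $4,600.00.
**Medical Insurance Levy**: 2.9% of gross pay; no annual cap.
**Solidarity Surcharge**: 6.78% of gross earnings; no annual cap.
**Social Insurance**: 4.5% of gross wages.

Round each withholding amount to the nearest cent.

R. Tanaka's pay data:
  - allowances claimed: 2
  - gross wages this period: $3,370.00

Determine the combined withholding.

Wage Tax: taxable = $3,370.00 − 2×$350.00 = $2,670.00
  $84.00 + 16.4% × ($2,670.00 − $1,200.00) = $84.00 + 16.4% × $1,470.00 = $325.08
Medical Insurance Levy: 2.9% × $3,370.00 = $97.73
Solidarity Surcharge: 6.78% × $3,370.00 = $228.49
Social Insurance: 4.5% × $3,370.00 = $151.65
Total: $325.08 + $97.73 + $228.49 + $151.65 = $802.95

$802.95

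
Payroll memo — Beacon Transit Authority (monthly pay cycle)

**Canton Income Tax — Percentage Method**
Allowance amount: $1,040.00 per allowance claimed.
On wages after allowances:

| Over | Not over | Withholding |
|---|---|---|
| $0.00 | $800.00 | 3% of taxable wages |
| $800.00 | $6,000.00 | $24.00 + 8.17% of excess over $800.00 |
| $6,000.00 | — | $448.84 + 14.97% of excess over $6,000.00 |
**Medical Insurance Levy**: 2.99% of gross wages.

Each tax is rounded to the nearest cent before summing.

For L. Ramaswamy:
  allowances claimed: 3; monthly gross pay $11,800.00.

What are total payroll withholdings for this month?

$1,202.86

Canton Income Tax: taxable = $11,800.00 − 3×$1,040.00 = $8,680.00
  $448.84 + 14.97% × ($8,680.00 − $6,000.00) = $448.84 + 14.97% × $2,680.00 = $850.04
Medical Insurance Levy: 2.99% × $11,800.00 = $352.82
Total: $850.04 + $352.82 = $1,202.86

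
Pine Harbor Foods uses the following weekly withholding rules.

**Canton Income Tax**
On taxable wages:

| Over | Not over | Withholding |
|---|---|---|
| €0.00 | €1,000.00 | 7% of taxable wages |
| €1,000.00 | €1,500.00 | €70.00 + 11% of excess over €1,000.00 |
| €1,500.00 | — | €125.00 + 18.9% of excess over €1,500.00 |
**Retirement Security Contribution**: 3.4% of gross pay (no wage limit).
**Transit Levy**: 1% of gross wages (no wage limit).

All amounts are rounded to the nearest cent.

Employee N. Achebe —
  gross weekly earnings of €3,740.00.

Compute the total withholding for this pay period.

€712.92

Canton Income Tax: taxable = €3,740.00
  €125.00 + 18.9% × (€3,740.00 − €1,500.00) = €125.00 + 18.9% × €2,240.00 = €548.36
Retirement Security Contribution: 3.4% × €3,740.00 = €127.16
Transit Levy: 1% × €3,740.00 = €37.40
Total: €548.36 + €127.16 + €37.40 = €712.92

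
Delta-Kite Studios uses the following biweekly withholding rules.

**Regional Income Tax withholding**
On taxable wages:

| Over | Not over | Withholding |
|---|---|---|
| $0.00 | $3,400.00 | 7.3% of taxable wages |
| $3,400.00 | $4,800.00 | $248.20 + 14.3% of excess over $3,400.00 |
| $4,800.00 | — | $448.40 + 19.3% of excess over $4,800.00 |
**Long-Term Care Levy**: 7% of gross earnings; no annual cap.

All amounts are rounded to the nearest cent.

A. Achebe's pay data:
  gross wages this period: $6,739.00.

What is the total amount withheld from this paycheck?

$1,294.36

Regional Income Tax: taxable = $6,739.00
  $448.40 + 19.3% × ($6,739.00 − $4,800.00) = $448.40 + 19.3% × $1,939.00 = $822.63
Long-Term Care Levy: 7% × $6,739.00 = $471.73
Total: $822.63 + $471.73 = $1,294.36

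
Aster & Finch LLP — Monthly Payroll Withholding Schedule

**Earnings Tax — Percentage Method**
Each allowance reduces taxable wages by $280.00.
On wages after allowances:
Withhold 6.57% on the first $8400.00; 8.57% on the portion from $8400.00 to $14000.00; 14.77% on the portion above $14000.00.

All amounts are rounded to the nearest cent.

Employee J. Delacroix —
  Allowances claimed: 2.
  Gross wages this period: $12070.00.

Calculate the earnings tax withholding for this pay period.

Earnings Tax: taxable = $12070.00 − 2×$280.00 = $11510.00
  $551.88 + 8.57% × ($11510.00 − $8400.00) = $551.88 + 8.57% × $3110.00 = $818.41

$818.41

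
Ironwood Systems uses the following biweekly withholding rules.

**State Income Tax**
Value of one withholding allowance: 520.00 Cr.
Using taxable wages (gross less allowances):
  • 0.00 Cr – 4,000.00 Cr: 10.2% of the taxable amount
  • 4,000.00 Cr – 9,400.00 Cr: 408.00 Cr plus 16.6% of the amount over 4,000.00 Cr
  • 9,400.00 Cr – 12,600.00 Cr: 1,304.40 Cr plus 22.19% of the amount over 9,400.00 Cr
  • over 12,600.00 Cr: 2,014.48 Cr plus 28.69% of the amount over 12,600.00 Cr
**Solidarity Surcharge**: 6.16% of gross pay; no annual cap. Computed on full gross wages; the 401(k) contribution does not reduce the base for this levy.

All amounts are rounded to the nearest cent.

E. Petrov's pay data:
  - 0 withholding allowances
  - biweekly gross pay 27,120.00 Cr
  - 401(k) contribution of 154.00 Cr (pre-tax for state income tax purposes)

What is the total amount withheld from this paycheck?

7,806.68 Cr

State Income Tax: taxable = 27,120.00 Cr − 154.00 Cr = 26,966.00 Cr
  2,014.48 Cr + 28.69% × (26,966.00 Cr − 12,600.00 Cr) = 2,014.48 Cr + 28.69% × 14,366.00 Cr = 6,136.09 Cr
Solidarity Surcharge: 6.16% × 27,120.00 Cr = 1,670.59 Cr
Total: 6,136.09 Cr + 1,670.59 Cr = 7,806.68 Cr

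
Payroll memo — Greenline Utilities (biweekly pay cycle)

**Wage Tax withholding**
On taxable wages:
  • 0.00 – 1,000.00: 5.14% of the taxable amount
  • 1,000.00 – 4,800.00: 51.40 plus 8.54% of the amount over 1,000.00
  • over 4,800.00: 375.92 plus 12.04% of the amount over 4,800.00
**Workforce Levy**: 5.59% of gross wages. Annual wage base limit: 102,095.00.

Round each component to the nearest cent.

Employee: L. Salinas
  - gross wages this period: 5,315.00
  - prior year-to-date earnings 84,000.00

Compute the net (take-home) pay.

Wage Tax: taxable = 5,315.00
  375.92 + 12.04% × (5,315.00 − 4,800.00) = 375.92 + 12.04% × 515.00 = 437.93
Workforce Levy: 5.59% × 5,315.00 = 297.11
Total withheld: 437.93 + 297.11 = 735.04
Net pay: 5,315.00 − 735.04 = 4,579.96

4,579.96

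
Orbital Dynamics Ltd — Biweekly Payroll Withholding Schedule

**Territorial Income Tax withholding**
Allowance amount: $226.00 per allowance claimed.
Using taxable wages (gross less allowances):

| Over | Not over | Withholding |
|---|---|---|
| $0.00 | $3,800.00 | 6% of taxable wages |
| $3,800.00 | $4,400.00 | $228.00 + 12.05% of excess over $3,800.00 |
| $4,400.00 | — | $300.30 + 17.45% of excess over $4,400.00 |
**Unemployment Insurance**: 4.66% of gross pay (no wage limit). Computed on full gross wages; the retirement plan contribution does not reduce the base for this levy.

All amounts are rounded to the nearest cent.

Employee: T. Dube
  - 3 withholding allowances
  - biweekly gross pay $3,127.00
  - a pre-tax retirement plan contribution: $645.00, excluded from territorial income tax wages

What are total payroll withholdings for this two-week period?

$253.96

Territorial Income Tax: taxable = $3,127.00 − $645.00 − 3×$226.00 = $1,804.00
  6% × $1,804.00 = $108.24
Unemployment Insurance: 4.66% × $3,127.00 = $145.72
Total: $108.24 + $145.72 = $253.96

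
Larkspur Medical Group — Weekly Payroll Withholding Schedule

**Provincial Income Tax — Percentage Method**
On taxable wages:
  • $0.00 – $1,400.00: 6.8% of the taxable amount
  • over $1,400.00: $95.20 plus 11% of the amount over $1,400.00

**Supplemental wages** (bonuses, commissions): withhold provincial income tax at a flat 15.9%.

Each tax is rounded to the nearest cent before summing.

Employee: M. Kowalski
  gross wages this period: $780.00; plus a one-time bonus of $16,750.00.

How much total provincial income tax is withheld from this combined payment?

$2,716.29

Provincial Income Tax: taxable = $780.00
  6.8% × $780.00 = $53.04
Supplemental (15.9% flat on bonus): 15.9% × $16,750.00 = $2,663.25
Total provincial income tax: $53.04 + $2,663.25 = $2,716.29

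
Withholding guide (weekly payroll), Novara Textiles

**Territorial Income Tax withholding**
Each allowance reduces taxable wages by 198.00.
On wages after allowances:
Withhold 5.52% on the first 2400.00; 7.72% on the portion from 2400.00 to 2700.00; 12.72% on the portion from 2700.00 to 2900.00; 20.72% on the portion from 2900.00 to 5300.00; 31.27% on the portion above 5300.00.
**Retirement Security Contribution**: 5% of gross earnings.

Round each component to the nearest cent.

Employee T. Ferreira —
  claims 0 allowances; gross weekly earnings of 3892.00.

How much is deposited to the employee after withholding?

3310.78

Territorial Income Tax: taxable = 3892.00
  181.08 + 20.72% × (3892.00 − 2900.00) = 181.08 + 20.72% × 992.00 = 386.62
Retirement Security Contribution: 5% × 3892.00 = 194.60
Total withheld: 386.62 + 194.60 = 581.22
Net pay: 3892.00 − 581.22 = 3310.78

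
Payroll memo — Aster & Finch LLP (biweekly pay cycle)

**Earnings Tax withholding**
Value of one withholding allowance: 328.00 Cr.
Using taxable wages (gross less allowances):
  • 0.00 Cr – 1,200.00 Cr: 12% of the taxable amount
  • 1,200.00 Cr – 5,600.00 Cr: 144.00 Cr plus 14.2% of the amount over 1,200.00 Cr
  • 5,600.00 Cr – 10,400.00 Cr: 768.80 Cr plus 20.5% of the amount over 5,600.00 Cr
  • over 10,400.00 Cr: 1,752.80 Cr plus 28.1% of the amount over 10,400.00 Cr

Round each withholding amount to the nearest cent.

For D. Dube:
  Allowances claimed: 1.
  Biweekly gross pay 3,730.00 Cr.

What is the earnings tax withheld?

456.68 Cr

Earnings Tax: taxable = 3,730.00 Cr − 1×328.00 Cr = 3,402.00 Cr
  144.00 Cr + 14.2% × (3,402.00 Cr − 1,200.00 Cr) = 144.00 Cr + 14.2% × 2,202.00 Cr = 456.68 Cr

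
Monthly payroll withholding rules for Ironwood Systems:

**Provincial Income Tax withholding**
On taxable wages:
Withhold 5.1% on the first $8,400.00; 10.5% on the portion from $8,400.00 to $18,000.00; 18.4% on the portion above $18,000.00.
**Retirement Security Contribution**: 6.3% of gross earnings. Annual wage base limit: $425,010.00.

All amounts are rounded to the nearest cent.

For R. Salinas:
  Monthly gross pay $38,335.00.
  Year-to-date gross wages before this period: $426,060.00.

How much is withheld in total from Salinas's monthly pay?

$5,178.04

Provincial Income Tax: taxable = $38,335.00
  $1,436.40 + 18.4% × ($38,335.00 − $18,000.00) = $1,436.40 + 18.4% × $20,335.00 = $5,178.04
Retirement Security Contribution: YTD $426,060.00 ≥ cap $425,010.00 → $0.00
Total: $5,178.04 + $0.00 = $5,178.04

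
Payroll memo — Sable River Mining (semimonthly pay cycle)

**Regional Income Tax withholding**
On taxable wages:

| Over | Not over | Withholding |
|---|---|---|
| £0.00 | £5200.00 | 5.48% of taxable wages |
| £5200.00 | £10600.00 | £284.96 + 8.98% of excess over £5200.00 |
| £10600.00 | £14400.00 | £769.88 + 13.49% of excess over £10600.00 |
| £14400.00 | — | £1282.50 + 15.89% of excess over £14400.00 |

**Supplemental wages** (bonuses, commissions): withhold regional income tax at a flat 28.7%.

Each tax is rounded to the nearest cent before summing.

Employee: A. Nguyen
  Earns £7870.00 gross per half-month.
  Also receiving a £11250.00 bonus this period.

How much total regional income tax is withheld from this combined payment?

Regional Income Tax: taxable = £7870.00
  £284.96 + 8.98% × (£7870.00 − £5200.00) = £284.96 + 8.98% × £2670.00 = £524.73
Supplemental (28.7% flat on bonus): 28.7% × £11250.00 = £3228.75
Total regional income tax: £524.73 + £3228.75 = £3753.48

£3753.48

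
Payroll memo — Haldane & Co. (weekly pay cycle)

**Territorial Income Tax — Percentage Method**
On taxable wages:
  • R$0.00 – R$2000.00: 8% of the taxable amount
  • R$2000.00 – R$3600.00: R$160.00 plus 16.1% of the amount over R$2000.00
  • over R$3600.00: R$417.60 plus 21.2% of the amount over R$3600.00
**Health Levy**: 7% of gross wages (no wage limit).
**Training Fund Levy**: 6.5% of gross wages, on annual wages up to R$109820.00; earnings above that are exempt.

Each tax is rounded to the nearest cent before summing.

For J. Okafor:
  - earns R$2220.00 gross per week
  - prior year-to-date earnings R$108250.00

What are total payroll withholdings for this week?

Territorial Income Tax: taxable = R$2220.00
  R$160.00 + 16.1% × (R$2220.00 − R$2000.00) = R$160.00 + 16.1% × R$220.00 = R$195.42
Health Levy: 7% × R$2220.00 = R$155.40
Training Fund Levy: cap R$109820.00 − YTD R$108250.00 = R$1570.00 subject; 6.5% × R$1570.00 = R$102.05
Total: R$195.42 + R$155.40 + R$102.05 = R$452.87

R$452.87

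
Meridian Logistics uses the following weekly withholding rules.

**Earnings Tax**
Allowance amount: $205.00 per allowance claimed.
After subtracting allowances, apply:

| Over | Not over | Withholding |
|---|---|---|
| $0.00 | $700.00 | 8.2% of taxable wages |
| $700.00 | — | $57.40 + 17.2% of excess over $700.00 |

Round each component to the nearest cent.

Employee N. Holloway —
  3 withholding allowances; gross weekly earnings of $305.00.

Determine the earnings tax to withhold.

$0.00

Earnings Tax: taxable = $305.00 − 3×$205.00 = $-310.00
  Taxable ≤ 0 → $0.00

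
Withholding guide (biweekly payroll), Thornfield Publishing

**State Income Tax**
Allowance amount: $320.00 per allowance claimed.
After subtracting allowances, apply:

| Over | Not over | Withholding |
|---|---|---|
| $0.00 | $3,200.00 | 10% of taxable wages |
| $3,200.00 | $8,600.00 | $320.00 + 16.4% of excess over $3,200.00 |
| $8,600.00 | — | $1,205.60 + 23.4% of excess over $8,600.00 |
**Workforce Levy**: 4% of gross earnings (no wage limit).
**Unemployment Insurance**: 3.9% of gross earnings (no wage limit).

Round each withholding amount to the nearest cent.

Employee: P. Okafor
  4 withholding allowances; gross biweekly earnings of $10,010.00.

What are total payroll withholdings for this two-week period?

$2,026.81

State Income Tax: taxable = $10,010.00 − 4×$320.00 = $8,730.00
  $1,205.60 + 23.4% × ($8,730.00 − $8,600.00) = $1,205.60 + 23.4% × $130.00 = $1,236.02
Workforce Levy: 4% × $10,010.00 = $400.40
Unemployment Insurance: 3.9% × $10,010.00 = $390.39
Total: $1,236.02 + $400.40 + $390.39 = $2,026.81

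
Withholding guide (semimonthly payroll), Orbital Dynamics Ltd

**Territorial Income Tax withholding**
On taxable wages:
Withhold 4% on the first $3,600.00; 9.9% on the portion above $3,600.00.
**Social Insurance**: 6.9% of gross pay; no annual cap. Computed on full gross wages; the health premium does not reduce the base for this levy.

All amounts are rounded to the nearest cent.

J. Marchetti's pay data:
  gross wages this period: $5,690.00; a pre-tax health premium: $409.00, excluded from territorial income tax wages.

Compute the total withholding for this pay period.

$703.03

Territorial Income Tax: taxable = $5,690.00 − $409.00 = $5,281.00
  $144.00 + 9.9% × ($5,281.00 − $3,600.00) = $144.00 + 9.9% × $1,681.00 = $310.42
Social Insurance: 6.9% × $5,690.00 = $392.61
Total: $310.42 + $392.61 = $703.03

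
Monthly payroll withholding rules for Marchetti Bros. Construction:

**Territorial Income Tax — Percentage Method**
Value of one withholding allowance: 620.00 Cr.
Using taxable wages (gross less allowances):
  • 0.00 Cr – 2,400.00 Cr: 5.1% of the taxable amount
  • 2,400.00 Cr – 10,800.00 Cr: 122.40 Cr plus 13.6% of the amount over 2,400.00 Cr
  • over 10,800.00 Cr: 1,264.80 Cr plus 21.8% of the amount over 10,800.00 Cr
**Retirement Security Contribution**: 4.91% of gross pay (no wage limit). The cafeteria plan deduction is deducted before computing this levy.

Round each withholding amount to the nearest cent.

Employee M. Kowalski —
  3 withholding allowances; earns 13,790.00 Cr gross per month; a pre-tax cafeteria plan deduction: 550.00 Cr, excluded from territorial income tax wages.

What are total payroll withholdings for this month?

Territorial Income Tax: taxable = 13,790.00 Cr − 550.00 Cr − 3×620.00 Cr = 11,380.00 Cr
  1,264.80 Cr + 21.8% × (11,380.00 Cr − 10,800.00 Cr) = 1,264.80 Cr + 21.8% × 580.00 Cr = 1,391.24 Cr
Retirement Security Contribution: 4.91% × 13,240.00 Cr = 650.08 Cr
Total: 1,391.24 Cr + 650.08 Cr = 2,041.32 Cr

2,041.32 Cr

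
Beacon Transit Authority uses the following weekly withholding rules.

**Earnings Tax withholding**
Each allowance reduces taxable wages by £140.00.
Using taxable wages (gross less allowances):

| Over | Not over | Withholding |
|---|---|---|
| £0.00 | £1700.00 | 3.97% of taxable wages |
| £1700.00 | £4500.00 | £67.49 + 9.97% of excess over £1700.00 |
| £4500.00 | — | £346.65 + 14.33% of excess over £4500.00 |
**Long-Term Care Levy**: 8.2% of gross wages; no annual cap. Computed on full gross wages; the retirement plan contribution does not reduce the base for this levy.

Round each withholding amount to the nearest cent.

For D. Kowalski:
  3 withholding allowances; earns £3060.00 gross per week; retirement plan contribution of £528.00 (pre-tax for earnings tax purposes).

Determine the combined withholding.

Earnings Tax: taxable = £3060.00 − £528.00 − 3×£140.00 = £2112.00
  £67.49 + 9.97% × (£2112.00 − £1700.00) = £67.49 + 9.97% × £412.00 = £108.57
Long-Term Care Levy: 8.2% × £3060.00 = £250.92
Total: £108.57 + £250.92 = £359.49

£359.49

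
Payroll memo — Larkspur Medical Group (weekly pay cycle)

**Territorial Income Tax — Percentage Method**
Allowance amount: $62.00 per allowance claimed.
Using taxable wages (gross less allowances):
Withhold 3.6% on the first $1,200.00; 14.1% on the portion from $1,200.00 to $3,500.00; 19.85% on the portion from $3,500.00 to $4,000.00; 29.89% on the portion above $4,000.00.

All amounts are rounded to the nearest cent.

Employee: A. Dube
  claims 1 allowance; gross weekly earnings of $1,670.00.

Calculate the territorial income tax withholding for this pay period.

$100.73

Territorial Income Tax: taxable = $1,670.00 − 1×$62.00 = $1,608.00
  $43.20 + 14.1% × ($1,608.00 − $1,200.00) = $43.20 + 14.1% × $408.00 = $100.73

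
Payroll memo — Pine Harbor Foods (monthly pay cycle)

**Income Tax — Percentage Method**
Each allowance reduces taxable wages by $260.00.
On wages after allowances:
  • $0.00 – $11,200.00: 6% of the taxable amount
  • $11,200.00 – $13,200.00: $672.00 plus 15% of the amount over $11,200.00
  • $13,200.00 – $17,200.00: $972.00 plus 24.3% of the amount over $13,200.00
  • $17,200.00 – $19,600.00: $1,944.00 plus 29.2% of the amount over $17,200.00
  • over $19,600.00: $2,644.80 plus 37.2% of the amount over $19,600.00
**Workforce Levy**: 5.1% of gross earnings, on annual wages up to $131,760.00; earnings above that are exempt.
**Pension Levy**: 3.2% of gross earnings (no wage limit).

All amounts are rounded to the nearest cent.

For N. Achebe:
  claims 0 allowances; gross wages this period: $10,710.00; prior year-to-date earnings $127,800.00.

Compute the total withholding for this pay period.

Income Tax: taxable = $10,710.00
  6% × $10,710.00 = $642.60
Workforce Levy: cap $131,760.00 − YTD $127,800.00 = $3,960.00 subject; 5.1% × $3,960.00 = $201.96
Pension Levy: 3.2% × $10,710.00 = $342.72
Total: $642.60 + $201.96 + $342.72 = $1,187.28

$1,187.28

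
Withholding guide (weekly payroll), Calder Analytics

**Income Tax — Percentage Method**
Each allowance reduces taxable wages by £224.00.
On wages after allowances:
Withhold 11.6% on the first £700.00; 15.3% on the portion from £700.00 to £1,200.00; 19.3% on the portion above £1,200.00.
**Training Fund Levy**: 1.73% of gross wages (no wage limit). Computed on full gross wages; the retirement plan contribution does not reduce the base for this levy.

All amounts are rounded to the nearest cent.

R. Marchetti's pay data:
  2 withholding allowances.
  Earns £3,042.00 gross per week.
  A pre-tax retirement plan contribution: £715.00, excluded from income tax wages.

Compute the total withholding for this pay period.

£341.38

Income Tax: taxable = £3,042.00 − £715.00 − 2×£224.00 = £1,879.00
  £157.70 + 19.3% × (£1,879.00 − £1,200.00) = £157.70 + 19.3% × £679.00 = £288.75
Training Fund Levy: 1.73% × £3,042.00 = £52.63
Total: £288.75 + £52.63 = £341.38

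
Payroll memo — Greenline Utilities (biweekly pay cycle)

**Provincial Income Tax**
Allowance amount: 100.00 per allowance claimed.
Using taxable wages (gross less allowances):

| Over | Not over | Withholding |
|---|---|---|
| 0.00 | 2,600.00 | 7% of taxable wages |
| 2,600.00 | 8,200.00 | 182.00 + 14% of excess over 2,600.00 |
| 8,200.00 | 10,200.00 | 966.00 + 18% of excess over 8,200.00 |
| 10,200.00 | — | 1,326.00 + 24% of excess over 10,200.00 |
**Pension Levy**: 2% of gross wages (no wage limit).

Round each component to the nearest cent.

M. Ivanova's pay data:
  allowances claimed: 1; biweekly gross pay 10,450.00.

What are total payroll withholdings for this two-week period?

Provincial Income Tax: taxable = 10,450.00 − 1×100.00 = 10,350.00
  1,326.00 + 24% × (10,350.00 − 10,200.00) = 1,326.00 + 24% × 150.00 = 1,362.00
Pension Levy: 2% × 10,450.00 = 209.00
Total: 1,362.00 + 209.00 = 1,571.00

1,571.00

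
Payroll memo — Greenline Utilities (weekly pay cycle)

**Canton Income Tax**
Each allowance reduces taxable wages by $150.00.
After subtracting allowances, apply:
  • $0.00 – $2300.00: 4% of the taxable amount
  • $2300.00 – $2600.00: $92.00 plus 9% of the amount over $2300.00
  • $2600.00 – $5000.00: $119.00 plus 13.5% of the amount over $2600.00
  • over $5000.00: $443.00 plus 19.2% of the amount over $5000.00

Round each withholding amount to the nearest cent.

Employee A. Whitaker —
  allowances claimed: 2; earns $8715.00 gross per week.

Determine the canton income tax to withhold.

$1098.68

Canton Income Tax: taxable = $8715.00 − 2×$150.00 = $8415.00
  $443.00 + 19.2% × ($8415.00 − $5000.00) = $443.00 + 19.2% × $3415.00 = $1098.68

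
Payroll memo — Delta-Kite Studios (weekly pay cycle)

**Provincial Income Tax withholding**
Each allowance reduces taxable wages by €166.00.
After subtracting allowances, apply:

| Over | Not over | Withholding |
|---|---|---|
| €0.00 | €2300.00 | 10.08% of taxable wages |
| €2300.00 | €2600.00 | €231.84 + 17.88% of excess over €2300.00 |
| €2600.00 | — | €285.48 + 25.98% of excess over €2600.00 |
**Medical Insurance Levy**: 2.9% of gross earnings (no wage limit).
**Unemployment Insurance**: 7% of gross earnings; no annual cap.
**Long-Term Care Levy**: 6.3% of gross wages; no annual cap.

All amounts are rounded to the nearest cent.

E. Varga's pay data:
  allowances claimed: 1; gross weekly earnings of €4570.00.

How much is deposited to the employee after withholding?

Provincial Income Tax: taxable = €4570.00 − 1×€166.00 = €4404.00
  €285.48 + 25.98% × (€4404.00 − €2600.00) = €285.48 + 25.98% × €1804.00 = €754.16
Medical Insurance Levy: 2.9% × €4570.00 = €132.53
Unemployment Insurance: 7% × €4570.00 = €319.90
Long-Term Care Levy: 6.3% × €4570.00 = €287.91
Total withheld: €754.16 + €132.53 + €319.90 + €287.91 = €1494.50
Net pay: €4570.00 − €1494.50 = €3075.50

€3075.50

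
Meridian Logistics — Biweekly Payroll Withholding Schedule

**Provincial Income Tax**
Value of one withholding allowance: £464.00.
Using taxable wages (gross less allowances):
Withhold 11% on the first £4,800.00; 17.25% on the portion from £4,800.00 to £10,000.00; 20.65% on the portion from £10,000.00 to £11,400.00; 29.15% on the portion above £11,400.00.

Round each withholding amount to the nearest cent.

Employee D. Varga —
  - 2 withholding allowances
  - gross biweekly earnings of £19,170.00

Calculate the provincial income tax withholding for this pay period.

£3,708.54

Provincial Income Tax: taxable = £19,170.00 − 2×£464.00 = £18,242.00
  £1,714.10 + 29.15% × (£18,242.00 − £11,400.00) = £1,714.10 + 29.15% × £6,842.00 = £3,708.54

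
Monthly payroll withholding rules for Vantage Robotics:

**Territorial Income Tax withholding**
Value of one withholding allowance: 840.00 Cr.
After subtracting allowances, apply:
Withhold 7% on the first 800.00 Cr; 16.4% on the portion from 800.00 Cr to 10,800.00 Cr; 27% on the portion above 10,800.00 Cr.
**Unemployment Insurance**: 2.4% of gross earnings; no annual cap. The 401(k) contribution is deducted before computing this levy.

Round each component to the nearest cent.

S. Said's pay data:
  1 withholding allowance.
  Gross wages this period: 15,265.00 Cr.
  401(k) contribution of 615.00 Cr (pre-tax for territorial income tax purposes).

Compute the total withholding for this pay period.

Territorial Income Tax: taxable = 15,265.00 Cr − 615.00 Cr − 1×840.00 Cr = 13,810.00 Cr
  1,696.00 Cr + 27% × (13,810.00 Cr − 10,800.00 Cr) = 1,696.00 Cr + 27% × 3,010.00 Cr = 2,508.70 Cr
Unemployment Insurance: 2.4% × 14,650.00 Cr = 351.60 Cr
Total: 2,508.70 Cr + 351.60 Cr = 2,860.30 Cr

2,860.30 Cr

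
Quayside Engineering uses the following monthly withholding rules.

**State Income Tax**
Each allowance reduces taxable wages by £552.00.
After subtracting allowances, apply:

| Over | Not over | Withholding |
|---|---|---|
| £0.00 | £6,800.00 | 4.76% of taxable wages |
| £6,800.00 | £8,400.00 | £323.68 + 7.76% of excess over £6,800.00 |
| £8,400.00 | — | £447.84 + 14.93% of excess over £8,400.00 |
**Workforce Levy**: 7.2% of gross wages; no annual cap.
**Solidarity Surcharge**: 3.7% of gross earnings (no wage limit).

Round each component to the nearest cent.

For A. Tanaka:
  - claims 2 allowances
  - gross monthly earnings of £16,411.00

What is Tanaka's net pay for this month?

State Income Tax: taxable = £16,411.00 − 2×£552.00 = £15,307.00
  £447.84 + 14.93% × (£15,307.00 − £8,400.00) = £447.84 + 14.93% × £6,907.00 = £1,479.06
Workforce Levy: 7.2% × £16,411.00 = £1,181.59
Solidarity Surcharge: 3.7% × £16,411.00 = £607.21
Total withheld: £1,479.06 + £1,181.59 + £607.21 = £3,267.86
Net pay: £16,411.00 − £3,267.86 = £13,143.14

£13,143.14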